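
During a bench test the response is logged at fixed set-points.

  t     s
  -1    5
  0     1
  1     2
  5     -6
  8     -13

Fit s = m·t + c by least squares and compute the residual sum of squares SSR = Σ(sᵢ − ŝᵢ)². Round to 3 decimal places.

Setting ∂/∂m … = 0 gives: 91·m + 13·c = -137;  13·m + 5·c = -11.
Determinant 91·5 − 13² = 286.
m = ((-137)·5 − 13·(-11))/286 = -271/143; c = (91·(-11) − 13·(-137))/286 = 30/11.
Residuals: 54/143, -19/11, 167/143, 107/143, -81/143; SSR = 768/143.

SSR = 5.371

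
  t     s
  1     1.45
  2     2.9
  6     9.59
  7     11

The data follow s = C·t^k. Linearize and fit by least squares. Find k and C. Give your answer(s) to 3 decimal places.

k = 1.052, C = 1.431

Let Y = ln s. Fitting Y = k·ln t + ln C by least squares:
Σln t = 4.4308, Σ(ln t)² = 7.4774, Σln s = 6.0949, Σln t·ln s = 9.4548.
Normal system: [[7.4774, 4.4308]; [4.4308, 4]]·[k, ln C]ᵀ = [9.4548, 6.0949]ᵀ.
Solving (det = 10.2775): k = 1.05217, ln C = 0.35823, so C = exp(0.35823) = 1.43080.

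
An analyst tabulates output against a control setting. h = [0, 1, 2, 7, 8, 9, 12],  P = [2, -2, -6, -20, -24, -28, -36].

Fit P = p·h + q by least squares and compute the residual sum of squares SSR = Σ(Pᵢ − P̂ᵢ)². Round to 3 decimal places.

SSR = 3.218

AᵀA·[p, q]ᵀ = AᵀP reads: 343·p + 39·q = -1030;  39·p + 7·q = -114.
Eliminating q: 7·(row 1) − 39·(row 2) gives 880·p = 7·(-1030) − 39·(-114) = -2764, so p = -691/220.
Then q = ((-114) − 39·(-691/220))/7 = 267/220.
Residuals: 173/220, -4/55, -41/44, 17/22, -19/220, -52/55, 21/44; SSR = 177/55.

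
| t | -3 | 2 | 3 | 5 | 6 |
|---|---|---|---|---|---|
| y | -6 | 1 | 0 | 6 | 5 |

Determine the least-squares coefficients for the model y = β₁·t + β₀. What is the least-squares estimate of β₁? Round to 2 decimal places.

β₁ = 1.31

Setting ∂/∂β₁ … = 0 gives: 83·β₁ + 13·β₀ = 80;  13·β₁ + 5·β₀ = 6.
(Σt·t = 83, Σt = 13, Σ1 = 5, Σt·y = 80, Σy = 6.)
Eliminating β₀: 5·(row 1) − 13·(row 2) gives 246·β₁ = 5·80 − 13·6 = 322, so β₁ = 161/123.
Then β₀ = (6 − 13·(161/123))/5 = -271/123.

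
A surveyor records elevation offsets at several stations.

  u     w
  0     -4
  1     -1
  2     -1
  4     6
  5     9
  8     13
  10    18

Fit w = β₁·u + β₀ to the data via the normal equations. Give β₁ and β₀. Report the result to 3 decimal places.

β₁ = 2.193, β₀ = -3.684

Forming XᵀX = [[210, 30]; [30, 7]] and Xᵀw = [350, 40]ᵀ gives XᵀX·[β₁, β₀]ᵀ = Xᵀw.
det = 210·7 − 30² = 570.
β₁ = (350·7 − 30·40)/570 = 125/57; β₀ = (210·40 − 30·350)/570 = -70/19.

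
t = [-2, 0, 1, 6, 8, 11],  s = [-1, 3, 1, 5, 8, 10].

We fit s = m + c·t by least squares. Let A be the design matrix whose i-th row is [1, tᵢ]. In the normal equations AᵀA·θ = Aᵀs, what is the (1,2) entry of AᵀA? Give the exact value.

Row 1 ↔ basis 1, column 2 ↔ basis t, so (AᵀA)_{1,2} = Σᵢ t = (1)·(-2) + (1)·(0) + (1)·(1) + (1)·(6) + (1)·(8) + (1)·(11) = 24.

24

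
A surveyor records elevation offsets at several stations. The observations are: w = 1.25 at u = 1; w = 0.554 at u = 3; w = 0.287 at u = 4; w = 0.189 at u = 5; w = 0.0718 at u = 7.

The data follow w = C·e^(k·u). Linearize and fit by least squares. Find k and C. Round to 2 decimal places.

k = -0.48, C = 2.11

Linearized form: ln w = k·u + ln C. From the 5 transformed points,
Over the data: Σu = 20.0000, Σ(u)² = 100.0000, Σln w = -5.9156, Σu·ln w = -33.3089.
Normal system: [[100.0000, 20.0000]; [20.0000, 5]]·[k, ln C]ᵀ = [-33.3089, -5.9156]ᵀ.
Solving (det = 100.0000): k = -0.48232, ln C = 0.74617, so C = exp(0.74617) = 2.10891.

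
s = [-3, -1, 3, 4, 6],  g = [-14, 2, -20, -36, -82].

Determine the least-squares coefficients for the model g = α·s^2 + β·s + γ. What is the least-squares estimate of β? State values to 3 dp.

β = -0.976

From the data, Σs^2·s^2 = 1715, Σs^2·s = 279, Σs^2 = 71, Σs·s = 71, Σs = 9, Σ1 = 5.
And Σs^2·g = -3832, Σs·g = -656, Σg = -150.
So MᵀM·[α, β, γ]ᵀ = Mᵀg: [[1715, 279, 71]; [279, 71, 9]; [71, 9, 5]]·[α, β, γ]ᵀ = [-3832, -656, -150]ᵀ.
Row-reducing yields α = -43633/19839, β = -6451/6613, γ = 59254/19839.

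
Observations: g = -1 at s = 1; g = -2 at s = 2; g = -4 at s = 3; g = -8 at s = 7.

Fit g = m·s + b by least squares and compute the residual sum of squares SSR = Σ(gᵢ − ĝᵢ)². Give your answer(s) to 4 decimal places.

SSR = 0.4096

Sums needed: Σs·s = 63, Σs = 13, Σ1 = 4.
And Σs·g = -73, Σg = -15.
Eliminating b: 4·(row 1) − 13·(row 2) gives 83·m = 4·(-73) − 13·(-15) = -97, so m = -97/83.
Then b = ((-15) − 13·(-97/83))/4 = 4/83.
Residuals: 10/83, 24/83, -45/83, 11/83; SSR = 34/83.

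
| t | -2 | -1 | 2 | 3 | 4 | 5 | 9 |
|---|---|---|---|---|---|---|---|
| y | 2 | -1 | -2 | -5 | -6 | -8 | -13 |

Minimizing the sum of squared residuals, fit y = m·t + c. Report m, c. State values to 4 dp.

Entries of MᵀM: Σt·t = 140, Σt = 20, Σ1 = 7.
Moment sums: Σt·y = -203, Σy = -33.
MᵀM·[m, c]ᵀ = Mᵀy becomes [[140, 20]; [20, 7]]·[m, c]ᵀ = [-203, -33]ᵀ.
Eliminating c: 7·(row 1) − 20·(row 2) gives 580·m = 7·(-203) − 20·(-33) = -761, so m = -761/580.
Then c = ((-33) − 20·(-761/580))/7 = -28/29.

m = -1.3121, c = -0.9655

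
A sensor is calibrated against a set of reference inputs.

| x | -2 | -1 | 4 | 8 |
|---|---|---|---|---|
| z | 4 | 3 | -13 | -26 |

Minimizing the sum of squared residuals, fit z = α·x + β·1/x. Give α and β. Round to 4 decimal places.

Setting ∂/∂α … = 0 gives: 85·α + 4·β = -271;  4·α + (85/64)·β = -23/2.
Δ = 85·(85/64) − 4² = 6201/64.
α = ((-271)·(85/64) − 4·(-23/2))/(6201/64) = -6697/2067; β = (85·(-23/2) − 4·(-271))/(6201/64) = 2272/2067.

α = -3.2400, β = 1.0992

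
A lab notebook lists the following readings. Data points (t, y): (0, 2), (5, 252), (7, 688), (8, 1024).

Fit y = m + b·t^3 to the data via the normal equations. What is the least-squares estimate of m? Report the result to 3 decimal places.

m = 2.342

Sums needed: Σ1 = 4, Σt^3 = 980, Σt^3·t^3 = 395418.
And Σy = 1966, Σt^3·y = 791772.
Normal equations: [[4, 980]; [980, 395418]]·[m, b]ᵀ = [1966, 791772]ᵀ.
Δ = 4·395418 − 980² = 621272.
m = (1966·395418 − 980·791772)/621272 = 363807/155318; b = (4·791772 − 980·1966)/621272 = 155051/77659.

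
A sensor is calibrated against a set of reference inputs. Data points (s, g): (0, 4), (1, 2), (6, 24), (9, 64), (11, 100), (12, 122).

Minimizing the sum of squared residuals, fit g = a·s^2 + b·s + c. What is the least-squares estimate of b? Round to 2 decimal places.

b = -3.05

AᵀA·[a, b, c]ᵀ = Aᵀg reads: 43235·a + 4005·b + 383·c = 35718;  4005·a + 383·b + 39·c = 3286;  383·a + 39·b + 6·c = 316.
Inverting the 3×3 Gram matrix, [a, b, c]ᵀ = [3916/3647, -11132/3647, 2066/521]ᵀ.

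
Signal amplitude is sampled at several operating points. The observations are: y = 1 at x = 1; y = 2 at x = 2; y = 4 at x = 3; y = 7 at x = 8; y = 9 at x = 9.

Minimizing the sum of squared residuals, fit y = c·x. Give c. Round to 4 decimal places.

c = 0.9686

The normal system MᵀM·[c]ᵀ = Mᵀy is [[159]]·[c]ᵀ = [154]ᵀ.
c = 154/159 = 0.968553.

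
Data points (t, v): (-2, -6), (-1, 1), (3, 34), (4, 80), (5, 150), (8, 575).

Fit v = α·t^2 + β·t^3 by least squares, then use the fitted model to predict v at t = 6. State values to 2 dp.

Setting ∂/∂α … = 0 gives: 5075·α + 37127·β = 42113;  37127·α + 282659·β = 319235.
(Σt^2·t^2 = 5075, Σt^2·t^3 = 37127, Σt^3·t^3 = 282659, Σt^2·v = 42113, Σt^3·v = 319235.)
det = 5075·282659 − 37127² = 56080296.
α = (42113·282659 − 37127·319235)/56080296 = 951493/1038524; β = (5075·319235 − 37127·42113)/56080296 = 1047931/1038524.
At t = 6: v̂ = (951493/1038524)·(36) + (1047931/1038524)·(216) = 65151711/259631.

v̂ = 250.94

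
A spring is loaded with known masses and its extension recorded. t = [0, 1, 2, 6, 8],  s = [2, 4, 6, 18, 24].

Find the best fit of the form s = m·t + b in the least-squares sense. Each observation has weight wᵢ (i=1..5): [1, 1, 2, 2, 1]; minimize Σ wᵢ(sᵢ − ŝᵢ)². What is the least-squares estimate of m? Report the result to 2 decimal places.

m = 2.83

XᵀWX·[m, b]ᵀ = XᵀWs reads: 145·m + 25·b = 436;  25·m + 7·b = 78.
det = 145·7 − 25² = 390.
m = (436·7 − 25·78)/390 = 551/195; b = (145·78 − 25·436)/390 = 41/39.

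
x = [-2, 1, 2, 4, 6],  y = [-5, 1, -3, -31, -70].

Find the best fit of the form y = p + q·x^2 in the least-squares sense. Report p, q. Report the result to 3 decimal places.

Normal-equation sums: Σ1 = 5, Σx^2 = 61, Σx^2·x^2 = 1585.
Right-hand side: Σy = -108, Σx^2·y = -3047.
det = 5·1585 − 61² = 4204.
p = ((-108)·1585 − 61·(-3047))/4204 = 14687/4204; q = (5·(-3047) − 61·(-108))/4204 = -8647/4204.

p = 3.494, q = -2.057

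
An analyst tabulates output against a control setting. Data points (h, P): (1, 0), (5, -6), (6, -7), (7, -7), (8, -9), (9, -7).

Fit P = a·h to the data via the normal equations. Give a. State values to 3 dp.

Normal-equation sums: Σh·h = 256.
Moment sums: Σh·P = -256.
Normal equations: [[256]]·[a]ᵀ = [-256]ᵀ.
Hence a = -256 / 256 ≈ -1.

a = -1.000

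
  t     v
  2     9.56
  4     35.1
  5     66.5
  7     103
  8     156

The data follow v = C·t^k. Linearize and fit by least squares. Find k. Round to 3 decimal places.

k = 1.983

Taking logs, ln v = k·ln t + ln C, so regress ln v on ln t.
Σln t = 7.7142, Σ(ln t)² = 13.1032, Σln v = 19.6976, Σln t·ln v = 32.7723.
Normal system: [[13.1032, 7.7142]; [7.7142, 5]]·[k, ln C]ᵀ = [32.7723, 19.6976]ᵀ.
Solving (det = 6.0066): k = 1.98281, ln C = 0.88034.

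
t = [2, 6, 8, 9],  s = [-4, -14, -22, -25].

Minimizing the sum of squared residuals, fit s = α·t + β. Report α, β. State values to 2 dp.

With design matrix M, MᵀM = [[185, 25]; [25, 4]] and Mᵀs = [-493, -65]ᵀ.
Determinant 185·4 − 25² = 115.
α = ((-493)·4 − 25·(-65))/115 = -347/115; β = (185·(-65) − 25·(-493))/115 = 60/23.

α = -3.02, β = 2.61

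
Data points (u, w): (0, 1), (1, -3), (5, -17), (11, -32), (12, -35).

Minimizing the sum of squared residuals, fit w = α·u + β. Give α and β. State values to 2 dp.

Normal-equation sums: Σu·u = 291, Σu = 29, Σ1 = 5.
For Xᵀw: Σu·w = -860, Σw = -86.
XᵀX·[α, β]ᵀ = Xᵀw becomes [[291, 29]; [29, 5]]·[α, β]ᵀ = [-860, -86]ᵀ.
Eliminating β: 5·(row 1) − 29·(row 2) gives 614·α = 5·(-860) − 29·(-86) = -1806, so α = -903/307.
Then β = ((-86) − 29·(-903/307))/5 = -43/307.

α = -2.94, β = -0.14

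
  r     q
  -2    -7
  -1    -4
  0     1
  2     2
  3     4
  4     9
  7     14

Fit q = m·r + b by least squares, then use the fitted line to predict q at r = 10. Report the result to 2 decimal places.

XᵀX·[m, b]ᵀ = Xᵀq reads: 83·m + 13·b = 168;  13·m + 7·b = 19.
(Σr·r = 83, Σr = 13, Σ1 = 7, Σr·q = 168, Σq = 19.)
Eliminating b: 7·(row 1) − 13·(row 2) gives 412·m = 7·168 − 13·19 = 929, so m = 929/412.
Then b = (19 − 13·(929/412))/7 = -607/412.
At r = 10: q̂ = (929/412)·(10) + (-607/412)·(1) = 8683/412.

q̂ = 21.08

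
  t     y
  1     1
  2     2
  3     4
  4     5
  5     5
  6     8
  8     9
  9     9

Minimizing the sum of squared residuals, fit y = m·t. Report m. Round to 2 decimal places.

m = 1.11

Setting ∂/∂m … = 0 gives: 236·m = 263.
Hence m = 263 / 236 ≈ 1.11441.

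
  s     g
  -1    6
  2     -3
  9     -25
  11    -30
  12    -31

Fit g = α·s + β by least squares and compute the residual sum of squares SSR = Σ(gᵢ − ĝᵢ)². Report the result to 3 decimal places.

Compute the Gram sums: Σs·s = 351, Σs = 33, Σ1 = 5.
For Xᵀg: Σs·g = -939, Σg = -83.
Normal equations: [[351, 33]; [33, 5]]·[α, β]ᵀ = [-939, -83]ᵀ.
Eliminating β: 5·(row 1) − 33·(row 2) gives 666·α = 5·(-939) − 33·(-83) = -1956, so α = -326/111.
Then β = ((-83) − 33·(-326/111))/5 = 103/37.
Residuals: 31/111, 10/111, -50/37, -53/111, 54/37; SSR = 158/37.

SSR = 4.270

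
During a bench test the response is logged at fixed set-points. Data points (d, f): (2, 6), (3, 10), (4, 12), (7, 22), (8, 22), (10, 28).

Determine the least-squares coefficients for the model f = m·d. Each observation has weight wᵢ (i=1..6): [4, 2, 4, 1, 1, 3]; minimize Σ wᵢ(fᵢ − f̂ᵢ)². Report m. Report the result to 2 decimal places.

m = 2.88

Entries of MᵀWM: Σwᵢ·d·d = 511.
And Σwᵢ·d·f = 1470.
MᵀWM·[m]ᵀ = MᵀWf becomes [[511]]·[m]ᵀ = [1470]ᵀ.
m = 1470/511 = 2.87671.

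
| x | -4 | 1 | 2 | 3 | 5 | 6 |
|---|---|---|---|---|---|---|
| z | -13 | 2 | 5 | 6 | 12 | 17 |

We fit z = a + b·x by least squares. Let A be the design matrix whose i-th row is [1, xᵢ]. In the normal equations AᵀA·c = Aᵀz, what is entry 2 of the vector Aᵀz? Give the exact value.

244

Entry 2 ↔ basis x, so (Aᵀz)_{2} = Σᵢ (x)·zᵢ = (-4)·(-13) + (1)·(2) + (2)·(5) + (3)·(6) + (5)·(12) + (6)·(17) = 244.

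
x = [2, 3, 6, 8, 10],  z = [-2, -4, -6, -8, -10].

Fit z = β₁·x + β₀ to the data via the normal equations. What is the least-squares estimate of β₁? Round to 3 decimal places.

Compute the Gram sums: Σx·x = 213, Σx = 29, Σ1 = 5.
Right-hand side: Σx·z = -216, Σz = -30.
MᵀM·[β₁, β₀]ᵀ = Mᵀz becomes [[213, 29]; [29, 5]]·[β₁, β₀]ᵀ = [-216, -30]ᵀ.
det = 213·5 − 29² = 224.
β₁ = ((-216)·5 − 29·(-30))/224 = -15/16; β₀ = (213·(-30) − 29·(-216))/224 = -9/16.

β₁ = -0.938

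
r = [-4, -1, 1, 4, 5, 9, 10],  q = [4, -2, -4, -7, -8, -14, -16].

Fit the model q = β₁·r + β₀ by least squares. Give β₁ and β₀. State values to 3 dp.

The normal equations are: 240·β₁ + 24·β₀ = -372;  24·β₁ + 7·β₀ = -47.
Eliminating β₀: 7·(row 1) − 24·(row 2) gives 1104·β₁ = 7·(-372) − 24·(-47) = -1476, so β₁ = -123/92.
Then β₀ = ((-47) − 24·(-123/92))/7 = -49/23.

β₁ = -1.337, β₀ = -2.130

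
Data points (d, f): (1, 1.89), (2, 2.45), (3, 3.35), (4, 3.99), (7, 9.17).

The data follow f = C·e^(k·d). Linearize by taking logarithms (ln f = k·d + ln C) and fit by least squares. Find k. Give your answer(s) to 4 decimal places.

k = 0.2614

With ln fᵢ as the transformed response and dᵢ as the regressor:
Over the data: Σd = 17.0000, Σ(d)² = 79.0000, Σln f = 6.3414, Σd·ln f = 27.1024.
Normal system: [[79.0000, 17.0000]; [17.0000, 5]]·[k, ln C]ᵀ = [27.1024, 6.3414]ᵀ.
Δ = 79.0000·5 − (17.0000)² = 106.0000; k = (27.1024·5 − 17.0000·6.3414)/106.0000 = 0.26140, ln C = (79.0000·6.3414 − 17.0000·27.1024)/106.0000 = 0.37950.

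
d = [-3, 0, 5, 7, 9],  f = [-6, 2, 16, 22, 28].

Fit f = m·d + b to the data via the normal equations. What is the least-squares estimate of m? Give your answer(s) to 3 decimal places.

m = 2.831

The normal system XᵀX·[m, b]ᵀ = Xᵀf is [[164, 18]; [18, 5]]·[m, b]ᵀ = [504, 62]ᵀ.
det = 164·5 − 18² = 496.
m = (504·5 − 18·62)/496 = 351/124; b = (164·62 − 18·504)/496 = 137/62.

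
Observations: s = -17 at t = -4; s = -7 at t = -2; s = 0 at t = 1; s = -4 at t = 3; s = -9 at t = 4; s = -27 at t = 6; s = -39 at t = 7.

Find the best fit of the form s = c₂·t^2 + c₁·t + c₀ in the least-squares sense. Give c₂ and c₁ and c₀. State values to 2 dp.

c₂ = -0.93, c₁ = 0.99, c₀ = 0.62

Entries of XᵀX: Σt^2·t^2 = 4307, Σt^2·t = 579, Σt^2 = 131, Σt·t = 131, Σt = 15, Σ1 = 7.
And Σt^2·s = -3363, Σt·s = -401, Σs = -103.
So XᵀX·[c₂, c₁, c₀]ᵀ = Xᵀs: [[4307, 579, 131]; [579, 131, 15]; [131, 15, 7]]·[c₂, c₁, c₀]ᵀ = [-3363, -401, -103]ᵀ.
Inverting the 3×3 Gram matrix, [c₂, c₁, c₀]ᵀ = [-38555/41321, 81953/82642, 51427/82642]ᵀ.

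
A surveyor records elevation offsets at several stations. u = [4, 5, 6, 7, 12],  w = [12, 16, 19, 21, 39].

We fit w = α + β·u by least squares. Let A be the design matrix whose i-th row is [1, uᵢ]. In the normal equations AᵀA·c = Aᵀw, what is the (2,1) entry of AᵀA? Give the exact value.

34

Row 2 ↔ basis u, column 1 ↔ basis 1, so (AᵀA)_{2,1} = Σᵢ u = (4)·(1) + (5)·(1) + (6)·(1) + (7)·(1) + (12)·(1) = 34.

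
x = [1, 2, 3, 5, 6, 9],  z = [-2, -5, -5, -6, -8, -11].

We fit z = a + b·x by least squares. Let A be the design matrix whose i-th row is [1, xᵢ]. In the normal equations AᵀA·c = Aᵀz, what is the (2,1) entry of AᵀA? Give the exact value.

Row 2 ↔ basis x, column 1 ↔ basis 1, so (AᵀA)_{2,1} = Σᵢ x = (1)·(1) + (2)·(1) + (3)·(1) + (5)·(1) + (6)·(1) + (9)·(1) = 26.

26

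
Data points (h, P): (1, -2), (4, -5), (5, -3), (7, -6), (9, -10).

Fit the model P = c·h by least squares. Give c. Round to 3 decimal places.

c = -0.983

Compute the Gram sums: Σh·h = 172.
Moment sums: Σh·P = -169.
c = (-169)/172 = -0.982558.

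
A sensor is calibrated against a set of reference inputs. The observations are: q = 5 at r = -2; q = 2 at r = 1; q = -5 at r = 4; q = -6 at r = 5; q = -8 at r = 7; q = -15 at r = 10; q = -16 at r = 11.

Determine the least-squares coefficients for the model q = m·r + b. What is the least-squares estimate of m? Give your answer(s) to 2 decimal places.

Entries of MᵀM: Σr·r = 316, Σr = 36, Σ1 = 7.
Moment sums: Σr·q = -440, Σq = -43.
MᵀM·[m, b]ᵀ = Mᵀq becomes [[316, 36]; [36, 7]]·[m, b]ᵀ = [-440, -43]ᵀ.
Determinant 316·7 − 36² = 916.
m = ((-440)·7 − 36·(-43))/916 = -383/229; b = (316·(-43) − 36·(-440))/916 = 563/229.

m = -1.67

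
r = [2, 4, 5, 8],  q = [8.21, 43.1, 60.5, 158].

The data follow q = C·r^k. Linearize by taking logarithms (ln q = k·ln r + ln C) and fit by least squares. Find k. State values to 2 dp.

k = 2.13

Let Y = ln q. Fitting Y = k·ln r + ln C by least squares:
Sums: Σln r = 5.7683, Σ(ln r)² = 9.3166, Σln q = 15.0341, Σln r·ln q = 23.8070.
Normal system: [[9.3166, 5.7683]; [5.7683, 4]]·[k, ln C]ᵀ = [23.8070, 15.0341]ᵀ.
Solving (det = 3.9930): k = 2.13032, ln C = 0.68644.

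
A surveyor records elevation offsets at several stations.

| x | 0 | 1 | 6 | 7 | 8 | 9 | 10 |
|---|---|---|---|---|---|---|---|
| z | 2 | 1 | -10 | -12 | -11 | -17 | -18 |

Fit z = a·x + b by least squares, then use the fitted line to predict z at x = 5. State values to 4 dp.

ẑ = -7.5566

Entries of MᵀM: Σx·x = 331, Σx = 41, Σ1 = 7.
Right-hand side: Σx·z = -564, Σz = -65.
det = 331·7 − 41² = 636.
a = ((-564)·7 − 41·(-65))/636 = -1283/636; b = (331·(-65) − 41·(-564))/636 = 1609/636.
At x = 5: ẑ = (-1283/636)·(5) + (1609/636)·(1) = -801/106.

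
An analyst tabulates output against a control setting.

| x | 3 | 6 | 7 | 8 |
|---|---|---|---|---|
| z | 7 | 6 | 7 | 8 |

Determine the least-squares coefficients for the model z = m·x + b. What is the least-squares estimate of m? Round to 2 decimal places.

The normal equations are: 158·m + 24·b = 170;  24·m + 4·b = 28.
Eliminating b: 4·(row 1) − 24·(row 2) gives 56·m = 4·170 − 24·28 = 8, so m = 1/7.
Then b = (28 − 24·(1/7))/4 = 43/7.

m = 0.14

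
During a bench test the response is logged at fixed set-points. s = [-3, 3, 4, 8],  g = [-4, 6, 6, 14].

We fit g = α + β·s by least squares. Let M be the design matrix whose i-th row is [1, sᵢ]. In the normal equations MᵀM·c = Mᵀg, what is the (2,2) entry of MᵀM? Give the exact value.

98

Row 2 ↔ basis s, column 2 ↔ basis s, so (MᵀM)_{2,2} = Σᵢ (s)·(s) = (-3)·(-3) + (3)·(3) + (4)·(4) + (8)·(8) = 98.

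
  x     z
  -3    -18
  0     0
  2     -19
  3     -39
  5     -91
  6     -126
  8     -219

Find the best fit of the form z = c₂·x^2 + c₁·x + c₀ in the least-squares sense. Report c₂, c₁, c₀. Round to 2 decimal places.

c₂ = -3.00, c₁ = -3.19, c₀ = -0.57

With design matrix M, MᵀM = [[6195, 861, 147]; [861, 147, 21]; [147, 21, 7]] and Mᵀz = [-21416, -3064, -512]ᵀ.
Solving the 3×3 system (Gaussian elimination) gives c₂ = -3, c₁ = -67/21, c₀ = -4/7.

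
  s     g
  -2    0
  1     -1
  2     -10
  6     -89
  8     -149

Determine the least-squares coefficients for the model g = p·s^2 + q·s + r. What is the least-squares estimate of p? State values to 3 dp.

From the data, Σs^2·s^2 = 5425, Σs^2·s = 729, Σs^2 = 109, Σs·s = 109, Σs = 15, Σ1 = 5.
For Xᵀg: Σs^2·g = -12781, Σs·g = -1747, Σg = -249.
Inverting the 3×3 Gram matrix, [p, q, r]ᵀ = [-85724/41899, -116218/41899, 11897/3809]ᵀ.

p = -2.046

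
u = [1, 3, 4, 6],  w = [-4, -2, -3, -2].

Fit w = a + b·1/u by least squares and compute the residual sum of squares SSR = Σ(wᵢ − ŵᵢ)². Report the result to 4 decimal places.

SSR = 0.7331

With design matrix M, MᵀM = [[4, 7/4]; [7/4, 173/144]] and Mᵀw = [-11, -23/4]ᵀ.
Determinant 4·(173/144) − (7/4)² = 251/144.
a = ((-11)·(173/144) − (7/4)·(-23/4))/(251/144) = -454/251; b = (4·(-23/4) − (7/4)·(-11))/(251/144) = -540/251.
Residuals: -10/251, 132/251, -164/251, 42/251; SSR = 184/251.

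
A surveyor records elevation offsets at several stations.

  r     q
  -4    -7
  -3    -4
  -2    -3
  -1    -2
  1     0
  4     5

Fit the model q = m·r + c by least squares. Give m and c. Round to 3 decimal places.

From the data, Σr·r = 47, Σr = -5, Σ1 = 6.
Moment sums: Σr·q = 68, Σq = -11.
Normal equations: [[47, -5]; [-5, 6]]·[m, c]ᵀ = [68, -11]ᵀ.
Determinant 47·6 − (-5)² = 257.
m = (68·6 − (-5)·(-11))/257 = 353/257; c = (47·(-11) − (-5)·68)/257 = -177/257.

m = 1.374, c = -0.689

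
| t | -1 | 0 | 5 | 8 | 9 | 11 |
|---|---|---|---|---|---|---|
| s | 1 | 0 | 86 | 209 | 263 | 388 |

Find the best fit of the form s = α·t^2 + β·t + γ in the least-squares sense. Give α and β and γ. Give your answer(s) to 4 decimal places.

α = 3.0225, β = 2.0090, γ = 0.0256

AᵀA·[α, β, γ]ᵀ = Aᵀs reads: 25924·α + 2696·β + 292·γ = 83778;  2696·α + 292·β + 32·γ = 8736;  292·α + 32·β + 6·γ = 947.
Solving the 3×3 system (Gaussian elimination) gives α = 3364/1113, β = 2236/1113, γ = 19/742.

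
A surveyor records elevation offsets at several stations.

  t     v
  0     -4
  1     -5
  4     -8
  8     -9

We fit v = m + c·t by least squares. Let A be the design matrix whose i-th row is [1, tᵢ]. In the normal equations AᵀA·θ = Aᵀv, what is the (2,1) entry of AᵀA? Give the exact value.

13

Row 2 ↔ basis t, column 1 ↔ basis 1, so (AᵀA)_{2,1} = Σᵢ t = (0)·(1) + (1)·(1) + (4)·(1) + (8)·(1) = 13.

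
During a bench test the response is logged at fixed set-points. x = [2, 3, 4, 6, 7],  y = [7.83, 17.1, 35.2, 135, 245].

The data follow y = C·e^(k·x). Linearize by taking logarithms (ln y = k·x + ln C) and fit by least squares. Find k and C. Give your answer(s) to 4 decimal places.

Let Y = ln y. Fitting Y = k·x + ln C by least squares:
Sums: Σx = 22.0000, Σ(x)² = 114.0000, Σln y = 18.8646, Σx·ln y = 94.8178.
Normal system: [[114.0000, 22.0000]; [22.0000, 5]]·[k, ln C]ᵀ = [94.8178, 18.8646]ᵀ.
Slope k = (n·Σx·ln y − Σx·Σln y)/(n·Σ(x)² − (Σx)²) = (5·94.8178 − 22.0000·18.8646)/86.0000 = 0.68683; ln C = (Σln y − k·Σx)/n = 0.75087, so C = exp(0.75087) = 2.11885.

k = 0.6868, C = 2.1188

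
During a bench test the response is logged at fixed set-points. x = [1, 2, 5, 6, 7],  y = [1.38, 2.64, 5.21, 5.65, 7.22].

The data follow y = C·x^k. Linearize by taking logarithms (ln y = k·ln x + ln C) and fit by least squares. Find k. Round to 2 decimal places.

k = 0.81

Taking logs, ln y = k·ln x + ln C, so regress ln y on ln x.
Σln x = 6.0403, Σ(ln x)² = 10.0677, Σln y = 6.6520, Σln x·ln y = 10.2789.
Equations: 10.0677·k + 6.0403·ln C = 10.2789;  6.0403·k + 5·ln C = 6.6520.
Solving (det = 13.8539): k = 0.80952, ln C = 0.35245.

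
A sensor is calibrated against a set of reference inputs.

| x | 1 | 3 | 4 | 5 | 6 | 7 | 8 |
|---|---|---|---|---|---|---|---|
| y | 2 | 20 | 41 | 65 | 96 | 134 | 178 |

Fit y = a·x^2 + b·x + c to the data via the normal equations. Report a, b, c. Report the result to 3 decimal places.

Forming AᵀA = [[8756, 1288, 200]; [1288, 200, 34]; [200, 34, 7]] and Aᵀy = [23877, 3489, 536]ᵀ gives AᵀA·[a, b, c]ᵀ = Aᵀy.
Row-reducing yields a = 10573/3388, b = -9949/3388, c = 2831/1694.

a = 3.121, b = -2.937, c = 1.671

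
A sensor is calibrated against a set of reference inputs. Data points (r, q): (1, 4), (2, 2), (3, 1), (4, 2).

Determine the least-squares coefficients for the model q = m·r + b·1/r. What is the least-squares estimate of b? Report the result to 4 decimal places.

Entries of MᵀM: Σr·r = 30, Σr·1/r = 4, Σ1/r·1/r = 205/144.
Moment sums: Σr·q = 19, Σ1/r·q = 35/6.
Determinant 30·(205/144) − 4² = 641/24.
m = (19·(205/144) − 4·(35/6))/(641/24) = 535/3846; b = (30·(35/6) − 4·19)/(641/24) = 2376/641.

b = 3.7067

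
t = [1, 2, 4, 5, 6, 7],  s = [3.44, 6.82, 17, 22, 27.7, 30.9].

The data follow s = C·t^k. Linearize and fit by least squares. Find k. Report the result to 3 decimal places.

Taking logs, ln s = k·ln t + ln C, so regress ln s on ln t.
AᵀA = [[11.9895, 7.4265]; [7.4265, 6]], rhs = [22.8604, 15.8318]ᵀ  (here Σln t = 7.4265, Σ(ln t)² = 11.9895, Σln s = 15.8318, Σln t·ln s = 22.8604).
Slope k = (n·Σln t·ln s − Σln t·Σln s)/(n·Σ(ln t)² − (Σln t)²) = (6·22.8604 − 7.4265·15.8318)/16.7835 = 1.16704; ln C = (Σln s − k·Σln t)/n = 1.19412.

k = 1.167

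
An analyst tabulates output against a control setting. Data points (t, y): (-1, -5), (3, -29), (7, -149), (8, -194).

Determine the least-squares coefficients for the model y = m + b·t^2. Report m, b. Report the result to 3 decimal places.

m = -2.000, b = -3.000

Sums needed: Σ1 = 4, Σt^2 = 123, Σt^2·t^2 = 6579.
For Xᵀy: Σy = -377, Σt^2·y = -19983.
So XᵀX·[m, b]ᵀ = Xᵀy: [[4, 123]; [123, 6579]]·[m, b]ᵀ = [-377, -19983]ᵀ.
Δ = 4·6579 − 123² = 11187.
m = ((-377)·6579 − 123·(-19983))/11187 = -2; b = (4·(-19983) − 123·(-377))/11187 = -3.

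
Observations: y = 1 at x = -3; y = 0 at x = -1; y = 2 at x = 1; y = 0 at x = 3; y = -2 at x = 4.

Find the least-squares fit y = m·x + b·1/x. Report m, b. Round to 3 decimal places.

Compute the Gram sums: Σx·x = 36, Σx·1/x = 5, Σ1/x·1/x = 329/144.
And Σx·y = -9, Σ1/x·y = 7/6.
Normal equations: [[36, 5]; [5, 329/144]]·[m, b]ᵀ = [-9, 7/6]ᵀ.
det = 36·(329/144) − 5² = 229/4.
m = ((-9)·(329/144) − 5·(7/6))/(229/4) = -1267/2748; b = (36·(7/6) − 5·(-9))/(229/4) = 348/229.

m = -0.461, b = 1.520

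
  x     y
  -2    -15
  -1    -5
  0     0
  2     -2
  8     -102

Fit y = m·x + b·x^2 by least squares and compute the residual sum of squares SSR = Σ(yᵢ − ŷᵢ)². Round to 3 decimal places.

SSR = 0.554

With design matrix A, AᵀA = [[73, 511]; [511, 4129]] and Aᵀy = [-785, -6601]ᵀ.
Δ = 73·4129 − 511² = 40296.
m = ((-785)·4129 − 511·(-6601))/40296 = 65923/20148; b = (73·(-6601) − 511·(-785))/40296 = -553/276.
Residuals: -1483/3358, 1388/5037, 0, -5333/10074, 284/5037; SSR = 5585/10074.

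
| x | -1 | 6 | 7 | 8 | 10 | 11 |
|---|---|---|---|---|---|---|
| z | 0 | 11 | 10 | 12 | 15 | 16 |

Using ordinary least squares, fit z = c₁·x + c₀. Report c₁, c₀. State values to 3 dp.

c₁ = 1.328, c₀ = 1.589

Setting ∂/∂c₁ … = 0 gives: 371·c₁ + 41·c₀ = 558;  41·c₁ + 6·c₀ = 64.
(Σx·x = 371, Σx = 41, Σ1 = 6, Σx·z = 558, Σz = 64.)
det = 371·6 − 41² = 545.
c₁ = (558·6 − 41·64)/545 = 724/545; c₀ = (371·64 − 41·558)/545 = 866/545.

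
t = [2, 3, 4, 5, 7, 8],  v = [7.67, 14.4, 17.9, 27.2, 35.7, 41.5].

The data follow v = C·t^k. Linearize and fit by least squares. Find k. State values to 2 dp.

Taking logs, ln v = k·ln t + ln C, so regress ln v on ln t.
AᵀA = [[14.3101, 8.8128]; [8.8128, 6]], rhs = [28.3622, 18.1934]ᵀ  (here Σln t = 8.8128, Σ(ln t)² = 14.3101, Σln v = 18.1934, Σln t·ln v = 28.3622).
Solving (det = 8.1947): k = 1.20048, ln C = 1.26896.

k = 1.20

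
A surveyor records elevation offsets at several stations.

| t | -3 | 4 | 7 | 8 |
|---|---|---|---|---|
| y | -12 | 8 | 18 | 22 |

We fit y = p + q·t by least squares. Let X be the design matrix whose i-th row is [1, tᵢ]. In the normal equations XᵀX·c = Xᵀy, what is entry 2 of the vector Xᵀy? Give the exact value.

Entry 2 ↔ basis t, so (Xᵀy)_{2} = Σᵢ (t)·yᵢ = (-3)·(-12) + (4)·(8) + (7)·(18) + (8)·(22) = 370.

370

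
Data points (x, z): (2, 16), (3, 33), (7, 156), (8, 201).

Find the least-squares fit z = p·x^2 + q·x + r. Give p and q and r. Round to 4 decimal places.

p = 2.8000, q = 2.8077, r = -0.7385

With design matrix A, AᵀA = [[6594, 890, 126]; [890, 126, 20]; [126, 20, 4]] and Aᵀz = [20869, 2831, 406]ᵀ.
Row-reducing yields p = 14/5, q = 73/26, r = -48/65.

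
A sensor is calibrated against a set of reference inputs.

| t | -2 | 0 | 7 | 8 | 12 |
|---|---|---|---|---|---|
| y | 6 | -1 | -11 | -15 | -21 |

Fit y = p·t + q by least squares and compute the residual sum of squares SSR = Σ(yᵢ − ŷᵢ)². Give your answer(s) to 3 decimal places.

SSR = 7.957

Compute the Gram sums: Σt·t = 261, Σt = 25, Σ1 = 5.
And Σt·y = -461, Σy = -42.
Determinant 261·5 − 25² = 680.
p = ((-461)·5 − 25·(-42))/680 = -251/136; q = (261·(-42) − 25·(-461))/680 = 563/680.
Residuals: 1007/680, -1243/680, 371/340, -723/680, 217/680; SSR = 5411/680.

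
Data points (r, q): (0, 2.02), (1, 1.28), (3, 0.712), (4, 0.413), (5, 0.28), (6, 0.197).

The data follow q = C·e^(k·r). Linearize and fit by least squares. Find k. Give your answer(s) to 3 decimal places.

k = -0.387

Taking logs, ln q = k·r + ln C, so regress ln q on r.
XᵀX = [[87.0000, 19.0000]; [19.0000, 6]], rhs = [-20.4215, -3.1715]ᵀ  (here Σr = 19.0000, Σ(r)² = 87.0000, Σln q = -3.1715, Σr·ln q = -20.4215).
Δ = 87.0000·6 − (19.0000)² = 161.0000; k = (-20.4215·6 − 19.0000·-3.1715)/161.0000 = -0.38677, ln C = (87.0000·-3.1715 − 19.0000·-20.4215)/161.0000 = 0.69618.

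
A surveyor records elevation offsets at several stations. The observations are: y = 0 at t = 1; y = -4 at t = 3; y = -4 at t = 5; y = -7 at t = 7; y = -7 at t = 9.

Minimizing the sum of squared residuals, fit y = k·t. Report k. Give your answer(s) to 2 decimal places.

Entries of AᵀA: Σt·t = 165.
For Aᵀy: Σt·y = -144.
Hence k = -144 / 165 ≈ -0.872727.

k = -0.87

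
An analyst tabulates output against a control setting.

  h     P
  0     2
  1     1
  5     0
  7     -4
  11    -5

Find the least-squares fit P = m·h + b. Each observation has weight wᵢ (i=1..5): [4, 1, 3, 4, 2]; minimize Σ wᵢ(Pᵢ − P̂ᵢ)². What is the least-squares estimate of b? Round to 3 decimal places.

From the data, Σwᵢ·h·h = 514, Σwᵢ·h = 66, Σwᵢ·1 = 14.
Moment sums: Σwᵢ·h·P = -221, Σwᵢ·P = -17.
Determinant 514·14 − 66² = 2840.
m = ((-221)·14 − 66·(-17))/2840 = -493/710; b = (514·(-17) − 66·(-221))/2840 = 731/355.

b = 2.059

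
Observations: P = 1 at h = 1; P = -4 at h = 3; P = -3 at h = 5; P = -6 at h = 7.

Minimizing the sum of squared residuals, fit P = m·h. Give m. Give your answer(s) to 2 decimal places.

m = -0.81

The normal equations are: 84·m = -68.
Hence m = -68 / 84 ≈ -0.809524.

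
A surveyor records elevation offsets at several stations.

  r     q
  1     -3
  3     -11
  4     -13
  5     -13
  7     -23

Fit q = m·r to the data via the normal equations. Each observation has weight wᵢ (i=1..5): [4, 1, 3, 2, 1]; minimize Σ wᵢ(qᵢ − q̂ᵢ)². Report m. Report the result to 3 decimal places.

m = -3.075

Sums needed: Σwᵢ·r·r = 160.
And Σwᵢ·r·q = -492.
m = (-492)/160 = -3.075.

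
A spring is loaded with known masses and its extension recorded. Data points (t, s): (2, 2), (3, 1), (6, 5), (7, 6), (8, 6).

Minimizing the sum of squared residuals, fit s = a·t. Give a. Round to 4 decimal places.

a = 0.7840

From the data, Σt·t = 162.
Moment sums: Σt·s = 127.
Hence a = 127 / 162 ≈ 0.783951.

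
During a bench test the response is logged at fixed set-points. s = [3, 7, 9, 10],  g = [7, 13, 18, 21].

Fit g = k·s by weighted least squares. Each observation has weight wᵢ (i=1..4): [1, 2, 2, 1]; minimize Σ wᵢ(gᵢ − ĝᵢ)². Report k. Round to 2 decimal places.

Compute the Gram sums: Σwᵢ·s·s = 369.
For MᵀWg: Σwᵢ·s·g = 737.
MᵀWM·[k]ᵀ = MᵀWg becomes [[369]]·[k]ᵀ = [737]ᵀ.
k = 737/369 = 1.99729.

k = 2.00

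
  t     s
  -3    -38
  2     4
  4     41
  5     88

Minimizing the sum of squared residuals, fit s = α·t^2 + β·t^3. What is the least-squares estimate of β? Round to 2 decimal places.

β = 0.97

Compute the Gram sums: Σt^2·t^2 = 978, Σt^2·t^3 = 3938, Σt^3·t^3 = 20514.
Right-hand side: Σt^2·s = 2530, Σt^3·s = 14682.
Determinant 978·20514 − 3938² = 4554848.
α = (2530·20514 − 3938·14682)/4554848 = -369831/284678; β = (978·14682 − 3938·2530)/4554848 = 274741/284678.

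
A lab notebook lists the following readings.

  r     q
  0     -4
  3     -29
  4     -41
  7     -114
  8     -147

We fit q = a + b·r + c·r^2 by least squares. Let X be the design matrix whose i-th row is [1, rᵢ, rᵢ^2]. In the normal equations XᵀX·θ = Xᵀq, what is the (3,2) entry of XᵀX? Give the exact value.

Row 3 ↔ basis r^2, column 2 ↔ basis r, so (XᵀX)_{3,2} = Σᵢ (r^2)·(r) = (0)·(0) + (9)·(3) + (16)·(4) + (49)·(7) + (64)·(8) = 946.

946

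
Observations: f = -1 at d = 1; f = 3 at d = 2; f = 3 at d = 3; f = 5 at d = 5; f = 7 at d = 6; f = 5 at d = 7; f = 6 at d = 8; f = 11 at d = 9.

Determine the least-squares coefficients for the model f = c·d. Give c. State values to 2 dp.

Normal-equation sums: Σd·d = 269.
Right-hand side: Σd·f = 263.
Normal equations: [[269]]·[c]ᵀ = [263]ᵀ.
c = 263/269 = 0.977695.

c = 0.98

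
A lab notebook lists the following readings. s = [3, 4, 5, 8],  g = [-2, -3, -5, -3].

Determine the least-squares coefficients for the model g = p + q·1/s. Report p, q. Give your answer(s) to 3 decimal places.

p = -4.836, q = 6.984

Normal-equation sums: Σ1 = 4, Σ1/s = 109/120, Σ1/s·1/s = 3301/14400.
For Mᵀg: Σg = -13, Σ1/s·g = -67/24.
Normal equations: [[4, 109/120]; [109/120, 3301/14400]]·[p, q]ᵀ = [-13, -67/24]ᵀ.
Eliminating q: (3301/14400)·(row 1) − (109/120)·(row 2) gives (147/1600)·p = (3301/14400)·(-13) − (109/120)·(-67/24) = -3199/7200, so p = -914/189.
Then q = ((-67/24) − (109/120)·(-914/189))/(3301/14400) = 440/63.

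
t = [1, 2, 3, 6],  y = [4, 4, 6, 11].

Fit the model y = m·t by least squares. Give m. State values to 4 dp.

The normal equations are: 50·m = 96.
(Σt·t = 50, Σt·y = 96.)
Hence m = 96 / 50 ≈ 1.92.

m = 1.9200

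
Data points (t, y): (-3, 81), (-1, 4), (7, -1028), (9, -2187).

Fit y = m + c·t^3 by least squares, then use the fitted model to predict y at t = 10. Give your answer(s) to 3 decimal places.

ŷ = -2999.853

Entries of MᵀM: Σ1 = 4, Σt^3 = 1044, Σt^3·t^3 = 649820.
Right-hand side: Σy = -3130, Σt^3·y = -1949118.
Normal equations: [[4, 1044]; [1044, 649820]]·[m, c]ᵀ = [-3130, -1949118]ᵀ.
Eliminating c: 649820·(row 1) − 1044·(row 2) gives 1509344·m = 649820·(-3130) − 1044·(-1949118) = 942592, so m = 29456/47167.
Then c = ((-1949118) − 1044·(29456/47167))/649820 = -283047/94334.
At t = 10: ŷ = (29456/47167)·(1) + (-283047/94334)·(1000) = -141494044/47167.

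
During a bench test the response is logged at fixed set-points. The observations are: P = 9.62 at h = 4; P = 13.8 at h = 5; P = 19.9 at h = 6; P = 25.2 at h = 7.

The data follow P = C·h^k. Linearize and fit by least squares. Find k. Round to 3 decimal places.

k = 1.749

Let Y = ln P. Fitting Y = k·ln h + ln C by least squares:
XᵀX = [[11.5091, 6.7334]; [6.7334, 4]], rhs = [19.0004, 11.1061]ᵀ  (here Σln h = 6.7334, Σ(ln h)² = 11.5091, Σln P = 11.1061, Σln h·ln P = 19.0004).
Solving (det = 0.6976): k = 1.74876, ln C = -0.16725.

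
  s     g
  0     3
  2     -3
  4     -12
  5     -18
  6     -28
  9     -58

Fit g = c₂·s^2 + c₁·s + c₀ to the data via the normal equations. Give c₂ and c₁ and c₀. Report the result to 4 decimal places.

c₂ = -0.5988, c₁ = -1.3754, c₀ = 2.7949

The normal equations are: 8754·c₂ + 1142·c₁ + 162·c₀ = -6360;  1142·c₂ + 162·c₁ + 26·c₀ = -834;  162·c₂ + 26·c₁ + 6·c₀ = -116.
(Σs^2·s^2 = 8754, Σs^2·s = 1142, Σs^2 = 162, Σs·s = 162, Σs = 26, Σ1 = 6, Σs^2·g = -6360, Σs·g = -834, Σg = -116.)
Row-reducing yields c₂ = -2524/4215, c₁ = -773/562, c₀ = 23561/8430.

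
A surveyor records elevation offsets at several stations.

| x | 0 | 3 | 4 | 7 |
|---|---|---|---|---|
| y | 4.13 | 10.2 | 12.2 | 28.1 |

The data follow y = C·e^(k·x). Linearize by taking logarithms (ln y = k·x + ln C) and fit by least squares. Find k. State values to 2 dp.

Linearized form: ln y = k·x + ln C. From the 4 transformed points,
Σx = 14.0000, Σ(x)² = 74.0000, Σln y = 9.5779, Σx·ln y = 40.3233.
Equations: 74.0000·k + 14.0000·ln C = 40.3233;  14.0000·k + 4·ln C = 9.5779.
Δ = 74.0000·4 − (14.0000)² = 100.0000; k = (40.3233·4 − 14.0000·9.5779)/100.0000 = 0.27203, ln C = (74.0000·9.5779 − 14.0000·40.3233)/100.0000 = 1.44236.

k = 0.27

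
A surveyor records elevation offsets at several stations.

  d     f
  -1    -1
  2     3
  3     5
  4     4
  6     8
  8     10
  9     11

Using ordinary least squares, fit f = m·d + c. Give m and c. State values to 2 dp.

From the data, Σd·d = 211, Σd = 31, Σ1 = 7.
For Mᵀf: Σd·f = 265, Σf = 40.
Δ = 211·7 − 31² = 516.
m = (265·7 − 31·40)/516 = 205/172; c = (211·40 − 31·265)/516 = 75/172.

m = 1.19, c = 0.44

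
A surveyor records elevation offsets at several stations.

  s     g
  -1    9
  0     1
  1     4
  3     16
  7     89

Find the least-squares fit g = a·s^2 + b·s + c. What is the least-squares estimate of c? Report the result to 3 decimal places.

MᵀM·[a, b, c]ᵀ = Mᵀg reads: 2484·a + 370·b + 60·c = 4518;  370·a + 60·b + 10·c = 666;  60·a + 10·b + 5·c = 119.
Inverting the 3×3 Gram matrix, [a, b, c]ᵀ = [830/403, -4377/2015, 6911/2015]ᵀ.

c = 3.430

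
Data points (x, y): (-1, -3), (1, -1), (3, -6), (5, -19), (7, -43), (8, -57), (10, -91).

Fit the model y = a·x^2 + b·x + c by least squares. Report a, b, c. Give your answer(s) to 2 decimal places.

a = -1.04, b = 1.35, c = -0.78

Compute the Gram sums: Σx^2·x^2 = 17205, Σx^2·x = 2007, Σx^2 = 249, Σx·x = 249, Σx = 33, Σ1 = 7.
Moment sums: Σx^2·y = -15388, Σx·y = -1778, Σy = -220.
Solving the 3×3 system (Gaussian elimination) gives a = -52088/50043, b = 67667/50043, c = -12979/16681.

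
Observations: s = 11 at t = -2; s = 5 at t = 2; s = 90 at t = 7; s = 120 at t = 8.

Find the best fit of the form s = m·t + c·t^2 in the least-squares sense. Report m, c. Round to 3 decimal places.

m = -1.507, c = 2.059

From the data, Σt·t = 121, Σt·t^2 = 855, Σt^2·t^2 = 6529.
For Mᵀs: Σt·s = 1578, Σt^2·s = 12154.
Eliminating c: 6529·(row 1) − 855·(row 2) gives 58984·m = 6529·1578 − 855·12154 = -88908, so m = -22227/14746.
Then c = (12154 − 855·(-22227/14746))/6529 = 30361/14746.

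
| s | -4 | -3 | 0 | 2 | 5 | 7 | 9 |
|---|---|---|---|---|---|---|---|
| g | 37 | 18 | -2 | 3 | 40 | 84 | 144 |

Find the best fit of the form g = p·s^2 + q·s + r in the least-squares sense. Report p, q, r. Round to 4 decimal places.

p = 1.9722, q = -1.4931, r = -2.1411

The normal equations are: 9940·p + 1114·q + 184·r = 17546;  1114·p + 184·q + 16·r = 1888;  184·p + 16·q + 7·r = 324.
(Σs^2·s^2 = 9940, Σs^2·s = 1114, Σs^2 = 184, Σs·s = 184, Σs = 16, Σ1 = 7, Σs^2·g = 17546, Σs·g = 1888, Σg = 324.)
Row-reducing yields p = 14876/7543, q = -33787/22629, r = -48452/22629.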